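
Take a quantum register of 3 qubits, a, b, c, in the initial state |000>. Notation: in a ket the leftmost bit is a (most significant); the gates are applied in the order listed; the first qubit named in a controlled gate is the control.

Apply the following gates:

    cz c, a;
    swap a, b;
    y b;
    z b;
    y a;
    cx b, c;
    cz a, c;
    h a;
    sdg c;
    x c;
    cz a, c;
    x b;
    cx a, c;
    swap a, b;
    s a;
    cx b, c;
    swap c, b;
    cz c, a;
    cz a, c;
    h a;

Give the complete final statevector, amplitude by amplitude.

The final amplitudes are I/2 on |000>, -I/2 on |001>, 0 on |010>, 0 on |011>, I/2 on |100>, -I/2 on |101>, 0 on |110>, 0 on |111>.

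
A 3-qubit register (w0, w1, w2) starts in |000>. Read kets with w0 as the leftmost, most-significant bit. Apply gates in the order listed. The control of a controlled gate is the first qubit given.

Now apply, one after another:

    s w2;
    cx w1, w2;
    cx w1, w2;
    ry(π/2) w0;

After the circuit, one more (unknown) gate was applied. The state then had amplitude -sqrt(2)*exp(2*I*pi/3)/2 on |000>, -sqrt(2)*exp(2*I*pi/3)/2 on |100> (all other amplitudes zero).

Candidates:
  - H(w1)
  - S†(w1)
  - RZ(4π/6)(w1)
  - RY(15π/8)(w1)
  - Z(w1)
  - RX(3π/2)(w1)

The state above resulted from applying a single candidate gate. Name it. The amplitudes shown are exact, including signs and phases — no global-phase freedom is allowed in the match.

The unique candidate consistent with the amplitudes is RZ(4π/6)(w1).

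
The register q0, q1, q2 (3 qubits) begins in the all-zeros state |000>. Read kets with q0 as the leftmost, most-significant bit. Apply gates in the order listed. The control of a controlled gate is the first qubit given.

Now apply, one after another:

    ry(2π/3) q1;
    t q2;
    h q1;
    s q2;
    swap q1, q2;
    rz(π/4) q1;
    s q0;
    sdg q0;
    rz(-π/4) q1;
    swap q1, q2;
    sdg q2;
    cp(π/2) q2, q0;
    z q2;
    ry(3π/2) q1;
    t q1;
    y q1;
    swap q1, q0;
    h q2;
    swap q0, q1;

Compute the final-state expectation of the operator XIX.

The observable XIX averages to 0. Key observation: gates 4-11 undo each other exactly, leaving only the rest of the circuit to track.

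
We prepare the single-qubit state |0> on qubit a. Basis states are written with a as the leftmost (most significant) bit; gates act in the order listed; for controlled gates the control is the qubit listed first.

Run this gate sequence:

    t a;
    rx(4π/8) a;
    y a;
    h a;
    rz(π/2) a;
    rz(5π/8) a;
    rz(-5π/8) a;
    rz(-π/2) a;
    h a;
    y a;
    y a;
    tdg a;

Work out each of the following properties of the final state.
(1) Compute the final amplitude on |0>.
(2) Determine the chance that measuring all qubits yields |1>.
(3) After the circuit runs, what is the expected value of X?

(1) The final state's coefficient on |0> equals -sqrt(2)/2.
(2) A full measurement returns |1> with probability 1/2.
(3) The expectation value of X is -sqrt(2)/2.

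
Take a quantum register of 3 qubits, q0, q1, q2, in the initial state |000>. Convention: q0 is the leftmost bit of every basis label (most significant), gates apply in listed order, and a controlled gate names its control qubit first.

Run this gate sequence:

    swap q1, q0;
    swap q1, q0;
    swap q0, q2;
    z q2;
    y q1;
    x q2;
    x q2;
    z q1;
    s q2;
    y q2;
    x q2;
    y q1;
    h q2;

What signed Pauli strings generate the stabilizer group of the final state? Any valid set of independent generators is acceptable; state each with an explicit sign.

The final state is stabilized by the group generated by +IIX, +ZII, +IZI; other independent generating sets are equally valid.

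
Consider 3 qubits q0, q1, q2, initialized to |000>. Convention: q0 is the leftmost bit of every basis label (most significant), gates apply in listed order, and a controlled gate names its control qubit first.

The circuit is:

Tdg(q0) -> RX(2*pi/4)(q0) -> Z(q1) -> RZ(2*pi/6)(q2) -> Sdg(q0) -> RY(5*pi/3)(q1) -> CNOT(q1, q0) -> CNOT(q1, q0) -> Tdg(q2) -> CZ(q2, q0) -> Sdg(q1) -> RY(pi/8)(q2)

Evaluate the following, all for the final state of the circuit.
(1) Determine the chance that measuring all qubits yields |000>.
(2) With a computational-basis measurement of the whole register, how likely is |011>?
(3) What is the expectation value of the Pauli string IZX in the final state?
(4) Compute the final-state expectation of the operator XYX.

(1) The probability of measuring |000> is 3*cos(pi/16)**2/8.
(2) The probability of measuring |011> is sin(pi/16)**2/8.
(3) The expectation value of IZX is sqrt(2 - sqrt(2))/4.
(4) The expectation value of XYX is -sqrt(6 - 3*sqrt(2))/4.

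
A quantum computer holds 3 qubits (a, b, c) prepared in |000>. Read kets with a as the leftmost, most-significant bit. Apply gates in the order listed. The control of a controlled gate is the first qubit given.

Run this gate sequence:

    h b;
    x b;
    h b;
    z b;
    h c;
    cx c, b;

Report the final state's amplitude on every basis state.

After the circuit, the state carries amplitude sqrt(2)/2 on |000>, sqrt(2)/2 on |011>, and 0 on every other basis state. Key observation: gates 1-4 undo each other exactly, leaving only the rest of the circuit to track.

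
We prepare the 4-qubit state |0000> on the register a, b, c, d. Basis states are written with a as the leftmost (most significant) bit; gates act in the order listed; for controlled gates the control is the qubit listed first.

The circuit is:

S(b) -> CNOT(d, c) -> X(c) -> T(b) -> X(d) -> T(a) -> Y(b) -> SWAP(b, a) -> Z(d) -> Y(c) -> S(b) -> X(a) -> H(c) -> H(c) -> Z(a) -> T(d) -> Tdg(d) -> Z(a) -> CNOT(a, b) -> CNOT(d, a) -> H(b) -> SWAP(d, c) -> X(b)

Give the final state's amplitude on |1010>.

The final state's coefficient on |1010> equals -sqrt(2)/2. Key observation: the block from step 15 through step 18 cancels to the identity and can be dropped.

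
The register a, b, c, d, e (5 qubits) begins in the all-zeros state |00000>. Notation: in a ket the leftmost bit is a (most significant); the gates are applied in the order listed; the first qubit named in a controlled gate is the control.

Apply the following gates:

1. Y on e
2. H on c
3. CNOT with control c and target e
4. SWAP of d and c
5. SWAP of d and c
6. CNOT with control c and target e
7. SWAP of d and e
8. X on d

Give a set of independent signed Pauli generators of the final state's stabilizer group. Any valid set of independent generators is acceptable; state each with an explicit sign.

The stabilizer group can be generated by +IIXII, +ZIIII, +IZIII, +IIIZI, +IIIIZ, among other valid generating sets. Key observation: gates 3-6 undo each other exactly, leaving only the rest of the circuit to track.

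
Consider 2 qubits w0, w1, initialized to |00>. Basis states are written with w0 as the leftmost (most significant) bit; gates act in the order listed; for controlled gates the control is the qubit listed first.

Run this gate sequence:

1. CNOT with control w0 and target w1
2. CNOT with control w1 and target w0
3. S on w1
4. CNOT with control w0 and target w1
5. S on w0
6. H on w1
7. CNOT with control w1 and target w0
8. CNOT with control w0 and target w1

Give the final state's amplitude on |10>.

|10> carries amplitude sqrt(2)/2 in the final state.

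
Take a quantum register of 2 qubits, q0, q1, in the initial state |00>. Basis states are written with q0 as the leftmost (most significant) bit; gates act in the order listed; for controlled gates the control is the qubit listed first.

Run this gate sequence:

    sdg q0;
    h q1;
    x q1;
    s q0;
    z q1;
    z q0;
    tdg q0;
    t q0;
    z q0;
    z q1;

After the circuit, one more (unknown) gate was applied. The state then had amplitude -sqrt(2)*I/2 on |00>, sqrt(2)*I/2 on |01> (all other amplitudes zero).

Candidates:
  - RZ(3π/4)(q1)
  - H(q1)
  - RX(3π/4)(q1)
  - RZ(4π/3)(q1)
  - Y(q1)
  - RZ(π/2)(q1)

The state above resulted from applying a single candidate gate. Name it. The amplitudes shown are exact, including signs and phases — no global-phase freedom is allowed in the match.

The applied gate was Y(q1). Key observation: gates 5-10 undo each other exactly, leaving only the rest of the circuit to track.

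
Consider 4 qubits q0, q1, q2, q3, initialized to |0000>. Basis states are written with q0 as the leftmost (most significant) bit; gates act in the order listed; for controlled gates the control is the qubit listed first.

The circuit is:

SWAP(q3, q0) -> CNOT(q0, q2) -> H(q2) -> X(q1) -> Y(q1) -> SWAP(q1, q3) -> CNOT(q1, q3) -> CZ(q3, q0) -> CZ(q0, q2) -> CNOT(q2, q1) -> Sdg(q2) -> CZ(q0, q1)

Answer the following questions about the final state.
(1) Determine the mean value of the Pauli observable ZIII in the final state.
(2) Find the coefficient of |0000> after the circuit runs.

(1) The observable ZIII averages to 1.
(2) |0000> carries amplitude -sqrt(2)*I/2 in the final state.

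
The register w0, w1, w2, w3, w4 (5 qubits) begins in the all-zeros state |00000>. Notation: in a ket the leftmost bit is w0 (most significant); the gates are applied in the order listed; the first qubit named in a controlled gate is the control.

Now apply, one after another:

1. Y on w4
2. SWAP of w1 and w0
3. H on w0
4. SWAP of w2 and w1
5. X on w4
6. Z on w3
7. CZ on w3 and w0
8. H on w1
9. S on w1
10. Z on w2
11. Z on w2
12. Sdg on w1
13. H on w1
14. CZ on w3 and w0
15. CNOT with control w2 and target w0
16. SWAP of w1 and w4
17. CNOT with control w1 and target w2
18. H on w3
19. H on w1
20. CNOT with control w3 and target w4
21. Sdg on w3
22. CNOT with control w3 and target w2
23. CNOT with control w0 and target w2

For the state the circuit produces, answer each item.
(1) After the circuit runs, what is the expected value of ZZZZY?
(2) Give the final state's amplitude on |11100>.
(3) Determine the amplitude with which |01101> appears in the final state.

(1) The observable ZZZZY averages to 0.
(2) The amplitude on |11100> is sqrt(2)*I/4.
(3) |01101> carries amplitude 0 in the final state.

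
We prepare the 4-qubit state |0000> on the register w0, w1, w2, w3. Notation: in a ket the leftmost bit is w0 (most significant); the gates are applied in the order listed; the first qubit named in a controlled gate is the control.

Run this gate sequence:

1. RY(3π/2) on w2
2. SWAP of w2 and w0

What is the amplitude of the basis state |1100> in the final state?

The amplitude on |1100> is 0.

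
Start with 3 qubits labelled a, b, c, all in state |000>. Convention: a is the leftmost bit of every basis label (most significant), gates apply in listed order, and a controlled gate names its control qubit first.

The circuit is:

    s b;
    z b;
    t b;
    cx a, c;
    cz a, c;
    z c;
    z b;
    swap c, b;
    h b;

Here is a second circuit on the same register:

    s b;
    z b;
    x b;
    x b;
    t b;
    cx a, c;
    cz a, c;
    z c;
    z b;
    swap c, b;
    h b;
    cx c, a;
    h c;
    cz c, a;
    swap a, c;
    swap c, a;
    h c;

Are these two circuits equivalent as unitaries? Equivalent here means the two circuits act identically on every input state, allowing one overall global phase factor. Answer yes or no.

No: there is an input state on which the two circuits produce genuinely different outputs (not merely differing by a phase).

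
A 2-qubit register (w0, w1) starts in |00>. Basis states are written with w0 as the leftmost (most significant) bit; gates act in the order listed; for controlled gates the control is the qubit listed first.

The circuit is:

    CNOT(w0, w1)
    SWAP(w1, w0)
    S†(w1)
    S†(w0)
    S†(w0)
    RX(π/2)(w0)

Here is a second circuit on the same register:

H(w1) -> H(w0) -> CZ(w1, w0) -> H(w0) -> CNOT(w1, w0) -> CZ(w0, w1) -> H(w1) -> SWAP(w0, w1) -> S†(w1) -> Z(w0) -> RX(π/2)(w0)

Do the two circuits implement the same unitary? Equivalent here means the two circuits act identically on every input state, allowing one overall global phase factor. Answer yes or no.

Yes: on every input state the two circuits agree up to one overall phase factor.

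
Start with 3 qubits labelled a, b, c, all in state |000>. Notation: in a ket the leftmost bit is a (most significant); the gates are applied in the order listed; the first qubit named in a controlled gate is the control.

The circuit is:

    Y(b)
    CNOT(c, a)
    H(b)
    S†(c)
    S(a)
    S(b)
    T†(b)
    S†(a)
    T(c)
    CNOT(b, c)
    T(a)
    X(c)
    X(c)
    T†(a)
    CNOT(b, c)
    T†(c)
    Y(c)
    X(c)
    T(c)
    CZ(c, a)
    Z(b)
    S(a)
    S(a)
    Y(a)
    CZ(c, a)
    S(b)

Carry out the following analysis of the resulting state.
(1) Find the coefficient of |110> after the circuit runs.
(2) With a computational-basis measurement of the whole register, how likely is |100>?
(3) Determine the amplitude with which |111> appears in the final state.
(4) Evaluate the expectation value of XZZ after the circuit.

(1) The amplitude on |110> is sqrt(2)*exp(I*pi/4)/2. Key observation: gates 9-16 undo each other exactly, leaving only the rest of the circuit to track.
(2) The probability of measuring |100> is 1/2.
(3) |111> carries amplitude 0 in the final state.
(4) The observable XZZ averages to 0.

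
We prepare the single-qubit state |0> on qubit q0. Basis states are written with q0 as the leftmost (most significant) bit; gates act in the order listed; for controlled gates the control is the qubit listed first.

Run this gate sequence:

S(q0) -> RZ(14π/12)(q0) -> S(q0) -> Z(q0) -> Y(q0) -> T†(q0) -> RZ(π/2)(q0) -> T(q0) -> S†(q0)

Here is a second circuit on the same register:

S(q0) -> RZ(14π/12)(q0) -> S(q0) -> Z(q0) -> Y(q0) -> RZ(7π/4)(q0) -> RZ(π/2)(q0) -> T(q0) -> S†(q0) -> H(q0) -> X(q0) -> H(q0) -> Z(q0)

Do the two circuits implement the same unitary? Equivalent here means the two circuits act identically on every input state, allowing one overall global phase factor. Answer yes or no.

Yes: on every input state the two circuits agree up to one overall phase factor.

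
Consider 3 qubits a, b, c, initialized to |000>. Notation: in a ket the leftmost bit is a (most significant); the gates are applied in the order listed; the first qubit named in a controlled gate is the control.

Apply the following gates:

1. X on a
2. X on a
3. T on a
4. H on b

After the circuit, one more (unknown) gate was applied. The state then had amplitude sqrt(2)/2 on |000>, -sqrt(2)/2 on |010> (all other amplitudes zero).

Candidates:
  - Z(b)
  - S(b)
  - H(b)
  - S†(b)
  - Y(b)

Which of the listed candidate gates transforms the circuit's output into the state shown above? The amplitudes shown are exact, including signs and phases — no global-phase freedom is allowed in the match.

It was Z(b) that produced the state shown. Key observation: steps 1-2 multiply out to the identity, so the circuit reduces to the remaining gates.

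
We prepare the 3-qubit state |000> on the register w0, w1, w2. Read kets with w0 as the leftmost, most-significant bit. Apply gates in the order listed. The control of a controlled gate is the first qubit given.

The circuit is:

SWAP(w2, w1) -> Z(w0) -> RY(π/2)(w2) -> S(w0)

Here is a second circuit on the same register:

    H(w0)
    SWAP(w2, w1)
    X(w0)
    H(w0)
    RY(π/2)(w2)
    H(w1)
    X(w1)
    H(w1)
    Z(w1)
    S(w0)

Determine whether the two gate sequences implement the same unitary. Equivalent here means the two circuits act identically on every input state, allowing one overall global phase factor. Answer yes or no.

Yes: on every input state the two circuits agree up to one overall phase factor.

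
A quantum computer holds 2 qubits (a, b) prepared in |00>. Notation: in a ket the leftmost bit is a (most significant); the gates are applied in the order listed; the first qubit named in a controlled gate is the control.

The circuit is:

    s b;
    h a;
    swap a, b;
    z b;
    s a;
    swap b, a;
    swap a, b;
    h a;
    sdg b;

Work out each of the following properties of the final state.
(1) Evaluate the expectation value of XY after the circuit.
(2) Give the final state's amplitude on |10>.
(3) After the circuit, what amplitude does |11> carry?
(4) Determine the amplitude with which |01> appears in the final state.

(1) The observable XY averages to 1.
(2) The final state's coefficient on |10> equals 1/2.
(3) The final state's coefficient on |11> equals I/2.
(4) The amplitude on |01> is I/2.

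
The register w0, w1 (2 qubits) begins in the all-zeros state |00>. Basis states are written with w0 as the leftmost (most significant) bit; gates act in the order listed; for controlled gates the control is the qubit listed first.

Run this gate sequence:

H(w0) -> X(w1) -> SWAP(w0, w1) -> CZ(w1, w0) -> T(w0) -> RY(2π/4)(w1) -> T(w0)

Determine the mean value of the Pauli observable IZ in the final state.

The expectation value of IZ is 1.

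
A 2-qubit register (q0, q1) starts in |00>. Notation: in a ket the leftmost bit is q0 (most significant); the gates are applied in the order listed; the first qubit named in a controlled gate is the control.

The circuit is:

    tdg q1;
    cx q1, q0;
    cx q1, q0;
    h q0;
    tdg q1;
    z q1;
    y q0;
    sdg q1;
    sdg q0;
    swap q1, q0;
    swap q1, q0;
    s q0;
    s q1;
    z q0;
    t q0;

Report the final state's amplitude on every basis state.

After the circuit, the state carries amplitude -sqrt(2)*I/2 on |00>, 0 on |01>, -sqrt(2)*exp(3*I*pi/4)/2 on |10>, 0 on |11>. Key observation: gates 8-13 undo each other exactly, leaving only the rest of the circuit to track.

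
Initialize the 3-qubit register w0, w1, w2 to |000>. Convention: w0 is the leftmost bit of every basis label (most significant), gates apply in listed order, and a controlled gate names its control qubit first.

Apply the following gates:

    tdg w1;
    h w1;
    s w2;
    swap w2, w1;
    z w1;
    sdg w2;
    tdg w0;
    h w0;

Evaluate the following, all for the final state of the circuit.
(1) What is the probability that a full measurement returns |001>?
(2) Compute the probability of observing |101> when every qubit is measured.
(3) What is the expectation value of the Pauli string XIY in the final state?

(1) The probability of measuring |001> is 1/4.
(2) The probability of measuring |101> is 1/4.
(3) The expectation value of XIY is -1.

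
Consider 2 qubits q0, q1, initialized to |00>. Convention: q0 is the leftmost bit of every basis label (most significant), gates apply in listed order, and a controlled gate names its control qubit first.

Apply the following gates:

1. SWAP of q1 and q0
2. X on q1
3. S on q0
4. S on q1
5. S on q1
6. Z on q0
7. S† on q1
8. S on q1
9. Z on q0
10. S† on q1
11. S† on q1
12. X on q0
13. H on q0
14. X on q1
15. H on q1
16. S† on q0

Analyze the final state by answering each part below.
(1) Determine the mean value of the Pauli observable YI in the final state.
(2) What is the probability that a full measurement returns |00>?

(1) The expectation value of YI is 1. Key observation: steps 4-11 multiply out to the identity, so the circuit reduces to the remaining gates.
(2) The probability of measuring |00> is 1/4.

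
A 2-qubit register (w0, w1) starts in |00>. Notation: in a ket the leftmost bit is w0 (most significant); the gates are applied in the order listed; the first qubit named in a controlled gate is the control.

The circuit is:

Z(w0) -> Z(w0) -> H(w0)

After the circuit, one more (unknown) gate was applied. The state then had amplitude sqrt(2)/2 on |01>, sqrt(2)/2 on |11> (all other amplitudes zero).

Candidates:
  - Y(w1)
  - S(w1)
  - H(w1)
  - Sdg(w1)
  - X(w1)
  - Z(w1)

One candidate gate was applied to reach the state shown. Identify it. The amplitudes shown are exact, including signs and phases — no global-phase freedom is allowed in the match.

The unique candidate consistent with the amplitudes is X(w1).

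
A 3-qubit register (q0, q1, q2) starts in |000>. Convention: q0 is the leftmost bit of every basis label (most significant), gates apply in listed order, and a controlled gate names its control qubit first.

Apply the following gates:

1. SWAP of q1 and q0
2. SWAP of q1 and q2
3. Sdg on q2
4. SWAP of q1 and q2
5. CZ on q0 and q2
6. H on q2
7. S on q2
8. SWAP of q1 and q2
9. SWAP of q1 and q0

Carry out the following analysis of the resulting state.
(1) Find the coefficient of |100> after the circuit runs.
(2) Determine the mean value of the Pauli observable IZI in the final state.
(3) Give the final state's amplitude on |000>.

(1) The final state's coefficient on |100> equals sqrt(2)*I/2.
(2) In the final state, IZI has expectation 1.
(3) The amplitude on |000> is sqrt(2)/2.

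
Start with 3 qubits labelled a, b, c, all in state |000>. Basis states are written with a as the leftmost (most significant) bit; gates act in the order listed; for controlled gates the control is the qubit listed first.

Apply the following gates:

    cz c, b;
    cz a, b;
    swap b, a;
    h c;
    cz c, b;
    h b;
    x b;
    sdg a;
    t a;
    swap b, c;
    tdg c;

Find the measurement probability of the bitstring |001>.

Outcome |001> occurs with probability 1/4.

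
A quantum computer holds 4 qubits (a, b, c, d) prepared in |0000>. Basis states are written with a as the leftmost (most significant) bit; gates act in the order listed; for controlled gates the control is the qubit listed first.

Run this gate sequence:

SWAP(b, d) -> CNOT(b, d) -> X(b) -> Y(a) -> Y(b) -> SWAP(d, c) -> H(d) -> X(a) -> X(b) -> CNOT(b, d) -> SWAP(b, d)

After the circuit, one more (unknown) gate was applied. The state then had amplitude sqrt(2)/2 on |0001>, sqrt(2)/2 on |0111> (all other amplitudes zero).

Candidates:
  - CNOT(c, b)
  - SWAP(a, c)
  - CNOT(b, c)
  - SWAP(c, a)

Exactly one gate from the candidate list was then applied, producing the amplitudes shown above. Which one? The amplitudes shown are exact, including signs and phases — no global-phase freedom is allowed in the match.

The applied gate was CNOT(b, c).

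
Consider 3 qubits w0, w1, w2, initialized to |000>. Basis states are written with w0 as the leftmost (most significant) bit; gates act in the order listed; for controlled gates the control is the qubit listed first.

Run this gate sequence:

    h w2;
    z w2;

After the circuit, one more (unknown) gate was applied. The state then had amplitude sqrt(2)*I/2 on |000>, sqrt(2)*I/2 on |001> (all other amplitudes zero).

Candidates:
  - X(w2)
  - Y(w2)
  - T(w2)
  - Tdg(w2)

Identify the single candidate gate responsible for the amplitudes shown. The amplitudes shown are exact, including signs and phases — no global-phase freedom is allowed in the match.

It was Y(w2) that produced the state shown.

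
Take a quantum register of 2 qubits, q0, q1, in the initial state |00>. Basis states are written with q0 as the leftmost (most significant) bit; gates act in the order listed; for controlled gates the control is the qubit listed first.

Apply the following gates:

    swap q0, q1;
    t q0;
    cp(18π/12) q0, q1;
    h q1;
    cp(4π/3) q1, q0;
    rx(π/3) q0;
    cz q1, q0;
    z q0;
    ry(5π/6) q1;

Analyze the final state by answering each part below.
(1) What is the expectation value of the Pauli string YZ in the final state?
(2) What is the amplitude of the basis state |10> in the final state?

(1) The expectation value of YZ is -3/4.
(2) |10> carries amplitude sqrt(3)*I/4 in the final state.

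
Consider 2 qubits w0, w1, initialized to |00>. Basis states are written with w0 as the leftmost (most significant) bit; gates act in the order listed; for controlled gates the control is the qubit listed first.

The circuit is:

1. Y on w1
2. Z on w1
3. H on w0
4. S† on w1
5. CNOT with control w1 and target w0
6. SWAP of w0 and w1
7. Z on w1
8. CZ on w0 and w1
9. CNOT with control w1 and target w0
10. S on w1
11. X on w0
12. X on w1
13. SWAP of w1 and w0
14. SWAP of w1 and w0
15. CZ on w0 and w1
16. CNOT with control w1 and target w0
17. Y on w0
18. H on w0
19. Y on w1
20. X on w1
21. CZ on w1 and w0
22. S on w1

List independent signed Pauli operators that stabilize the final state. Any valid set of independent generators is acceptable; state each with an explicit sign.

One valid set of independent stabilizer generators is +XZ, -ZX (any independent generating set of the same group is equally correct). Key observation: gates 13-14 undo each other exactly, leaving only the rest of the circuit to track.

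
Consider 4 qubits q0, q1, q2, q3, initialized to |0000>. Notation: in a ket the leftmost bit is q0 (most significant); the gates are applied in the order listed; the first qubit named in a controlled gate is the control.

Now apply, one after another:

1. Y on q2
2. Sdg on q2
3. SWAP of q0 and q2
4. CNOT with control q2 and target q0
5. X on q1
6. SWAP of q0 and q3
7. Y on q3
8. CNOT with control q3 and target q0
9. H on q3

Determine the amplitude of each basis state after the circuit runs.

The final amplitudes are -sqrt(2)*I/2 on |0100>, -sqrt(2)*I/2 on |0101>, and 0 on every other basis state.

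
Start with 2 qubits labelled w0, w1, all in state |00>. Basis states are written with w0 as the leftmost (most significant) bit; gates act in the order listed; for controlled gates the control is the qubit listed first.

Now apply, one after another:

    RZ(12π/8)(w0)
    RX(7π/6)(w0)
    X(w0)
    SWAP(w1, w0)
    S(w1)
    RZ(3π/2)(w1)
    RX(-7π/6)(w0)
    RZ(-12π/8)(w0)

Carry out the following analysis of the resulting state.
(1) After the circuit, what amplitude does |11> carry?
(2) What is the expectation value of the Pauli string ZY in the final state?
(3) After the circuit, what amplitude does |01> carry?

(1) The amplitude on |11> is -exp(I*pi/4)/4.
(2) In the final state, ZY has expectation sqrt(3)/4.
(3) |01> carries amplitude (-2 + sqrt(3))*exp(I*pi/4)/4 in the final state.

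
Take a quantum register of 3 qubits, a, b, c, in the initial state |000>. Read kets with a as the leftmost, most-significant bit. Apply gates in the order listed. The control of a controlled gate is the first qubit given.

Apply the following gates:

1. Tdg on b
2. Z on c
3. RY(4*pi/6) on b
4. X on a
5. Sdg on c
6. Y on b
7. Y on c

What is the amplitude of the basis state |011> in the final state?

The final state's coefficient on |011> equals 0.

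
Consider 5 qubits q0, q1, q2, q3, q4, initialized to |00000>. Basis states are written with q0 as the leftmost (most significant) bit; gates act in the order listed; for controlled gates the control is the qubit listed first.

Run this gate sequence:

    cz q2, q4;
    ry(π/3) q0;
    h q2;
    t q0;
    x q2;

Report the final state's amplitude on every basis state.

The final amplitudes are sqrt(6)/4 on |00000>, sqrt(6)/4 on |00100>, sqrt(2)*exp(I*pi/4)/4 on |10000>, sqrt(2)*exp(I*pi/4)/4 on |10100>, and 0 on every other basis state.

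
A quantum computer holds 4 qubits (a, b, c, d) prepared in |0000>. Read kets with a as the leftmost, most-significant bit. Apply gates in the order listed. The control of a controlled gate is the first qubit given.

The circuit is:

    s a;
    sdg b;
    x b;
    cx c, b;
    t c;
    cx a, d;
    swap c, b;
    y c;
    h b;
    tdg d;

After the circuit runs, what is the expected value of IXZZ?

In the final state, IXZZ has expectation 1.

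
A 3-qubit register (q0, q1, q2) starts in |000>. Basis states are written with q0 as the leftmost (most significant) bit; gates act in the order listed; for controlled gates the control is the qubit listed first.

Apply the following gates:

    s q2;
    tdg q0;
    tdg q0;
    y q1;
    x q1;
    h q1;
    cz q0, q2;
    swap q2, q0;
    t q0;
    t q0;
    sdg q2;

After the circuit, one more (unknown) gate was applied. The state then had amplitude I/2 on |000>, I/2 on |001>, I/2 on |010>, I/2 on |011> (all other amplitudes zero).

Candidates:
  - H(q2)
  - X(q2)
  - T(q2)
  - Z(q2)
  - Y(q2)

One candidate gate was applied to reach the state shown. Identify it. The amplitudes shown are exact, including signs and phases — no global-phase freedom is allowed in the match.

The applied gate was H(q2).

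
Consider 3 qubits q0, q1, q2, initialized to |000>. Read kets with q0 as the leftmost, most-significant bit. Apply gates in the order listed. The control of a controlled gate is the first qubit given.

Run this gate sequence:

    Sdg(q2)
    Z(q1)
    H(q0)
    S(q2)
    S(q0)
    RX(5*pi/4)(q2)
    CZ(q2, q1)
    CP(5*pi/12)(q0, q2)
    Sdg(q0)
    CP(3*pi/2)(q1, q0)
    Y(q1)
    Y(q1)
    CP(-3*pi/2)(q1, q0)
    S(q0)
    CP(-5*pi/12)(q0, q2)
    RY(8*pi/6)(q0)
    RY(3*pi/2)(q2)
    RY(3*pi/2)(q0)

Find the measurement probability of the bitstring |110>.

The probability of measuring |110> is 0.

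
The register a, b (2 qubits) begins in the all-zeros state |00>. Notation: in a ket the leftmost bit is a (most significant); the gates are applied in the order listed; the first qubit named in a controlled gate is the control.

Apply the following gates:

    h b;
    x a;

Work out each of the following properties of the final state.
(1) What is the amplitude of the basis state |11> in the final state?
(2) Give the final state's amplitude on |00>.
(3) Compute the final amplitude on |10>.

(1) The amplitude on |11> is sqrt(2)/2.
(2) The final state's coefficient on |00> equals 0.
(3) |10> carries amplitude sqrt(2)/2 in the final state.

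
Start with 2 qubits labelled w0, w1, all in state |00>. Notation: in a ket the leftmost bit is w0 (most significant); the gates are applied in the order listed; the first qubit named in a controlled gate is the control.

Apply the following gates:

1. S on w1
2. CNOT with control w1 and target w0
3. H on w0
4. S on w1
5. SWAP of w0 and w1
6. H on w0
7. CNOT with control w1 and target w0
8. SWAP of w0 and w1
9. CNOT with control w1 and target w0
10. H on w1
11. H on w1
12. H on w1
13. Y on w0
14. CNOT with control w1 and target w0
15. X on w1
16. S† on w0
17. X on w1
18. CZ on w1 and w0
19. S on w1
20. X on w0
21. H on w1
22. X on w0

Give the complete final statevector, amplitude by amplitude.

After the circuit, the state carries amplitude -I/2 on |00>, -I/2 on |01>, 1/2 on |10>, 1/2 on |11>.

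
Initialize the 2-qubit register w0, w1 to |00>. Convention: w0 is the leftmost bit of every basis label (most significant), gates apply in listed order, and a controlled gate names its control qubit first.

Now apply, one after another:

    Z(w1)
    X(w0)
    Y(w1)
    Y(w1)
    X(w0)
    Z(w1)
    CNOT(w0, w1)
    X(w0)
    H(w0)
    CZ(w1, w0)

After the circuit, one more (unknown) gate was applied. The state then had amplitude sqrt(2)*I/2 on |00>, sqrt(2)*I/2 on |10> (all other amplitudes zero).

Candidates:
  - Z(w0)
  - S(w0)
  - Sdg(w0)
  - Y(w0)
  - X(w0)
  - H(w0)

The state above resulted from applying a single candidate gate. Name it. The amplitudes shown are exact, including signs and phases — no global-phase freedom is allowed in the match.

The unique candidate consistent with the amplitudes is Y(w0). Key observation: steps 1-6 multiply out to the identity, so the circuit reduces to the remaining gates.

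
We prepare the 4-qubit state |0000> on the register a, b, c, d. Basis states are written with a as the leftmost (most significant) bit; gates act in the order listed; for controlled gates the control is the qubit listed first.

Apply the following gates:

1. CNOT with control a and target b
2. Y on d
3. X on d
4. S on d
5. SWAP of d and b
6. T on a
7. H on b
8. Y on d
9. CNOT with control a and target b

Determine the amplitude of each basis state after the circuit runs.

The final amplitudes are -sqrt(2)/2 on |0001>, -sqrt(2)/2 on |0101>, and 0 on every other basis state.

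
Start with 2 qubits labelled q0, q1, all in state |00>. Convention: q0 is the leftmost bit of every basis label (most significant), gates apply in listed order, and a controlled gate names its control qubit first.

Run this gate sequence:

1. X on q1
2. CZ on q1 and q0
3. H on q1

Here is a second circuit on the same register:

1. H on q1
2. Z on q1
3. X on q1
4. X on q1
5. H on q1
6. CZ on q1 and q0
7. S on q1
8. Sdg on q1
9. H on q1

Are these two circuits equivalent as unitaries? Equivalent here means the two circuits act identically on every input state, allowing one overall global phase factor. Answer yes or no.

Yes, they are equivalent — the unitaries differ by at most a global phase.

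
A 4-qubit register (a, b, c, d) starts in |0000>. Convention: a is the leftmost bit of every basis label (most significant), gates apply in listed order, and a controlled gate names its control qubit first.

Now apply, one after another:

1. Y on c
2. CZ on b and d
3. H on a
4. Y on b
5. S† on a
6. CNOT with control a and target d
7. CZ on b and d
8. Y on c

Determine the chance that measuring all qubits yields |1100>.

A full measurement returns |1100> with probability 0.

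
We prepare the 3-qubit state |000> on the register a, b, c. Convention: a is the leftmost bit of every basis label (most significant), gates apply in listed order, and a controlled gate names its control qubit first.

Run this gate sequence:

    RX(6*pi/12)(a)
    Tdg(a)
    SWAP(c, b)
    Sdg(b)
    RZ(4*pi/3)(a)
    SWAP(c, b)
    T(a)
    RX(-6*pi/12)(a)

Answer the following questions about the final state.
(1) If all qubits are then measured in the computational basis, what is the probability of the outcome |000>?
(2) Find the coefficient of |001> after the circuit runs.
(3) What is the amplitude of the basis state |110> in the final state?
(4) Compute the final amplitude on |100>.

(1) A full measurement returns |000> with probability 1/4.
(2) |001> carries amplitude 0 in the final state.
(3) The final state's coefficient on |110> equals 0.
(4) |100> carries amplitude sqrt(3)/2 in the final state.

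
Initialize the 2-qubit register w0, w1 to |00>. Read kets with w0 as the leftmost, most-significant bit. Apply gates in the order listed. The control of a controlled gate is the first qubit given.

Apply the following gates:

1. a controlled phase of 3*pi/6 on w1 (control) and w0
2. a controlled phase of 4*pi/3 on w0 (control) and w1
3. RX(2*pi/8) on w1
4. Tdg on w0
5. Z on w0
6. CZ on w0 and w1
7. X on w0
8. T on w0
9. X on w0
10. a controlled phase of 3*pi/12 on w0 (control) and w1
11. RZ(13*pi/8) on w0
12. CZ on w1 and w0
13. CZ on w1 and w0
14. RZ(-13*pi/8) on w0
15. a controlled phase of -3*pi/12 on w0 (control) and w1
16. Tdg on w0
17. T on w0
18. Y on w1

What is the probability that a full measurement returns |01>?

Outcome |01> occurs with probability sqrt(2)/4 + 1/2. Key observation: the block from step 10 through step 15 cancels to the identity and can be dropped.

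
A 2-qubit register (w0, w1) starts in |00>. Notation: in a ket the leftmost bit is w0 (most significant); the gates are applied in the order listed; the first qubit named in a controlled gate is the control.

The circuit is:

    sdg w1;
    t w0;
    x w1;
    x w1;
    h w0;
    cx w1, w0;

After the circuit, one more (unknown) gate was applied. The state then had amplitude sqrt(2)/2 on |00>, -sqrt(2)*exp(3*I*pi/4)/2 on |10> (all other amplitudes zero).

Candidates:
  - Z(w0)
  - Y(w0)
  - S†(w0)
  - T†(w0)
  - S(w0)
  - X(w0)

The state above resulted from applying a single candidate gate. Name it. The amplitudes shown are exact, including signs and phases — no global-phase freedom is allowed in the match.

It was T†(w0) that produced the state shown. Key observation: gates 3-4 undo each other exactly, leaving only the rest of the circuit to track.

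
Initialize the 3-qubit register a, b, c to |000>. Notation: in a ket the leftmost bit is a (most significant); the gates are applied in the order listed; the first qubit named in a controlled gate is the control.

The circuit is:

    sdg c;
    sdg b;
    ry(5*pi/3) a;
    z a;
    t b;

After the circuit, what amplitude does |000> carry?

The amplitude on |000> is -sqrt(3)/2.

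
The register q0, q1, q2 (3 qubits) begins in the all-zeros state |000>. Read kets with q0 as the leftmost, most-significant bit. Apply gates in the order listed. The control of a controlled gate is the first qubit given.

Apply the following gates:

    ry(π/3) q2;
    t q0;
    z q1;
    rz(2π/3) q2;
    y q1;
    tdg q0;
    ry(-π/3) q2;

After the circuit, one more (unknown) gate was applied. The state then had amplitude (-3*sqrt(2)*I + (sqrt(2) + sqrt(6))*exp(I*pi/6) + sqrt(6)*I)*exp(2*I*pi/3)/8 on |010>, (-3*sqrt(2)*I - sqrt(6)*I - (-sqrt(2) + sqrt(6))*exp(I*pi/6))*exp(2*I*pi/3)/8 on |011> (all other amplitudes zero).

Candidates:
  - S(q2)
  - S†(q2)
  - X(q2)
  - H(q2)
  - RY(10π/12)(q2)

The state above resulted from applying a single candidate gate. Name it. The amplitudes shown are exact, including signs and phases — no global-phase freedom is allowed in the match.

The applied gate was H(q2).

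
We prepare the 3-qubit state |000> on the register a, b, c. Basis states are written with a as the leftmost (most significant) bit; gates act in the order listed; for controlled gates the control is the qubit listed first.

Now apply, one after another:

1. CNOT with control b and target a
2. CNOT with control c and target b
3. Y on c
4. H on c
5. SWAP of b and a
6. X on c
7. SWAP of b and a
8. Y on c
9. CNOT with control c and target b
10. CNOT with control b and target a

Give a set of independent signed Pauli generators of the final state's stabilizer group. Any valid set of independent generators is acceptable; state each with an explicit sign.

The stabilizer group can be generated by +XXX, +ZIZ, +IZZ, among other valid generating sets.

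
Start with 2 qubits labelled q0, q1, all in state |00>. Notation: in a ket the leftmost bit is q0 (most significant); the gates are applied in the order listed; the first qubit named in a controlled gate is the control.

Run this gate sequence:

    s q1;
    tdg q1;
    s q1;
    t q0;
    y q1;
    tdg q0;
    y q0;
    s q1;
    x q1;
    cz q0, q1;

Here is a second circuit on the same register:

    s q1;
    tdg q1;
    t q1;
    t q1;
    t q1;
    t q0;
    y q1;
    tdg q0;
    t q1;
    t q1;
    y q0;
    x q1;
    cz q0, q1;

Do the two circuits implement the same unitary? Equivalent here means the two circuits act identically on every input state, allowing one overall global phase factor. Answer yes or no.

No — the two circuits implement different unitaries, even allowing a global phase.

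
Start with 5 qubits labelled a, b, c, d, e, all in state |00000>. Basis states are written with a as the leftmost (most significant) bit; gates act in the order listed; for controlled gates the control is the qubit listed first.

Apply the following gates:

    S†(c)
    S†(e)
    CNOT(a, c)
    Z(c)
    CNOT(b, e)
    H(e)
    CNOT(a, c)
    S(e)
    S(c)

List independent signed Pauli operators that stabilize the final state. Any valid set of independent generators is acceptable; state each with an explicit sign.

One valid set of independent stabilizer generators is +IIIIY, +ZIIII, +IZIII, +IIZII, +IIIZI (any independent generating set of the same group is equally correct).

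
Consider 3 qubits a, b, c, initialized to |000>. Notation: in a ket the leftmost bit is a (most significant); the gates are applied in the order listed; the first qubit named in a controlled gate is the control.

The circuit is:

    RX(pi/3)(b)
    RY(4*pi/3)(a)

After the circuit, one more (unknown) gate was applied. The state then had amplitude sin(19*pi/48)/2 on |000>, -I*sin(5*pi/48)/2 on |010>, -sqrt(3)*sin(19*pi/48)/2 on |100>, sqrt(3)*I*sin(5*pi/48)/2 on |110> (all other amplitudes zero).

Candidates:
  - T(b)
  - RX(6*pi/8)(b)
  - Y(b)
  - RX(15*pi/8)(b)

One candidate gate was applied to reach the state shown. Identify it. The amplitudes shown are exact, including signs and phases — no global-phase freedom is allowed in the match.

The unique candidate consistent with the amplitudes is RX(15*pi/8)(b).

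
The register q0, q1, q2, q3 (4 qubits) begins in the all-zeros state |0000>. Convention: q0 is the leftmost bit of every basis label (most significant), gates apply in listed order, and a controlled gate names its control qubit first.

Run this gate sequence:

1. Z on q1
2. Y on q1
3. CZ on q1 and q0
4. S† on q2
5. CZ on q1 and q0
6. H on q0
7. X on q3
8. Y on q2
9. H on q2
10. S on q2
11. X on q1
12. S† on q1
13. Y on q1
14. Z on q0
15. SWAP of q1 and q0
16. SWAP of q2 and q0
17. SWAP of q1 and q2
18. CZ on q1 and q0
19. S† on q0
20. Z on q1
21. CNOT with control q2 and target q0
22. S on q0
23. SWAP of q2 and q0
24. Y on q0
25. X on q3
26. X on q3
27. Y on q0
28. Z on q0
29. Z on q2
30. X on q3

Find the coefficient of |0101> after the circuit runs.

The amplitude on |0101> is 0. Key observation: steps 24-27 multiply out to the identity, so the circuit reduces to the remaining gates.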